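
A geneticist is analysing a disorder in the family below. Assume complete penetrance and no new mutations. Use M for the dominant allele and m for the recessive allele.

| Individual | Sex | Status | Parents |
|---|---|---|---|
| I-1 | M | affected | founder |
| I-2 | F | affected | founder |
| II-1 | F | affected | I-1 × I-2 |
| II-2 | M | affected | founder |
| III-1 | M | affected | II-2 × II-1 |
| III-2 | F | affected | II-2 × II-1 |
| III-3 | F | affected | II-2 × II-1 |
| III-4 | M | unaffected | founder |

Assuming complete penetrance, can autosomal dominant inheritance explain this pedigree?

A consistent assignment under autosomal dominant exists: I-1 MM, I-2 MM, II-1 MM, II-2 MM, III-1 MM, III-2 MM, III-3 MM, III-4 mm.
In this assignment every recorded phenotype matches its genotype and every non-founder's genotype is obtainable from its parents' genotypes, so the pedigree is consistent.

Yes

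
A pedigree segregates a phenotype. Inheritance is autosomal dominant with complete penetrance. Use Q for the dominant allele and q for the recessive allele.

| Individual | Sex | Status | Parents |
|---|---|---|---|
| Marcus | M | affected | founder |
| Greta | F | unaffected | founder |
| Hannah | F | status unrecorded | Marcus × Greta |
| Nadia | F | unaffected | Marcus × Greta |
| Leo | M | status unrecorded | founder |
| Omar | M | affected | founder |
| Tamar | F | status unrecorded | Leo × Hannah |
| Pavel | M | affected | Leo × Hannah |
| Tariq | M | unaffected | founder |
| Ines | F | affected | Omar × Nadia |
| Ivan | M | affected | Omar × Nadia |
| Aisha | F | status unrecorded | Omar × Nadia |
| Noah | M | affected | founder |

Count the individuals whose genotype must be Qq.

3

Obligate heterozygotes: Marcus is affected so carries Q and passed q to Nadia (qq), so Marcus is Qq; Ines is affected so carries Q and received q from Nadia (qq), so Ines is Qq; Ivan is affected so carries Q and received q from Nadia (qq), so Ivan is Qq.
Every other individual is either homozygous by phenotype or has at least one consistent homozygous assignment, so the count is 3.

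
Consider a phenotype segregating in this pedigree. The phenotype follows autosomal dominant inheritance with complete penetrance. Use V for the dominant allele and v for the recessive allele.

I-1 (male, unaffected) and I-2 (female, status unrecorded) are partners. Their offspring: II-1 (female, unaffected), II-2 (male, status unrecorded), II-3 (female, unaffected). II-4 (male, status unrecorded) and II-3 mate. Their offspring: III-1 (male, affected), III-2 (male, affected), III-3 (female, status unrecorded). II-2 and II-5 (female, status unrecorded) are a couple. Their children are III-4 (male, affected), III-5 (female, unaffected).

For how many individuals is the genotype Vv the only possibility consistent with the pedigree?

2

Obligate heterozygotes: III-1 is affected so carries V and received v from II-3 (vv), so III-1 is Vv; III-2 is affected so carries V and received v from II-3 (vv), so III-2 is Vv.
Every other individual is either homozygous by phenotype or has at least one consistent homozygous assignment, so the count is 2.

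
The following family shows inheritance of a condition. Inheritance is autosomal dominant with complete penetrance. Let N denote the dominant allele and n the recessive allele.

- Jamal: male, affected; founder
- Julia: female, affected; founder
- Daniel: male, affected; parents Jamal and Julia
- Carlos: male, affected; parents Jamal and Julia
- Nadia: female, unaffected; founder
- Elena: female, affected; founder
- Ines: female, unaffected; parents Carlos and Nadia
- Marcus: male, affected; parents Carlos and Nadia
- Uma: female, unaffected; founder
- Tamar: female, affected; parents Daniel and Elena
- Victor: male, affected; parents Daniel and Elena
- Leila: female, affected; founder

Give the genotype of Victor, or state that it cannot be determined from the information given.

Victor's phenotype allows NN or Nn, and no parent or child forces a single allele at both positions; consistent genotype assignments exist with Victor as NN or Nn.

cannot be determined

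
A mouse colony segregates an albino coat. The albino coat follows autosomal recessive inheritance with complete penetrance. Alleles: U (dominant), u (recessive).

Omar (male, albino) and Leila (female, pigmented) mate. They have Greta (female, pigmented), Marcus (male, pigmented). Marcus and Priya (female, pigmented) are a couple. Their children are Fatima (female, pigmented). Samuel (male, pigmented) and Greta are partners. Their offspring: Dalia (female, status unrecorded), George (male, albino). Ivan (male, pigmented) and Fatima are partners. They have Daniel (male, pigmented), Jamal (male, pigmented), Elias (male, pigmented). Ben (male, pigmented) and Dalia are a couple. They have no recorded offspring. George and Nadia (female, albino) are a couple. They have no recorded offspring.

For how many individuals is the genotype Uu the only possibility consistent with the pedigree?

3

Obligate heterozygotes: Greta is pigmented so carries U and received u from Omar (uu), so Greta is Uu; Marcus is pigmented so carries U and received u from Omar (uu), so Marcus is Uu; Samuel is pigmented so carries U and passed u to George (uu), so Samuel is Uu.
Every other individual is either homozygous by phenotype or has at least one consistent homozygous assignment, so the count is 3.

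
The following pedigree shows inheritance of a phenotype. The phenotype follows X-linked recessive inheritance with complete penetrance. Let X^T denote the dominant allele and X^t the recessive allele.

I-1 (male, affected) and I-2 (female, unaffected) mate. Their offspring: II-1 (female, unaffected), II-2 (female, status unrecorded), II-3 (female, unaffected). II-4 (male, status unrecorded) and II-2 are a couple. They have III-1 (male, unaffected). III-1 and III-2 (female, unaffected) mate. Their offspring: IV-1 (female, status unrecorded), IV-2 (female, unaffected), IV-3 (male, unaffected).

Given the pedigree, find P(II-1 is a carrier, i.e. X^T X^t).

II-1 is unaffected so carries T and received t from I-1 (X^t Y), so II-1 is X^T X^t, giving P(X^T X^t) = 1.

1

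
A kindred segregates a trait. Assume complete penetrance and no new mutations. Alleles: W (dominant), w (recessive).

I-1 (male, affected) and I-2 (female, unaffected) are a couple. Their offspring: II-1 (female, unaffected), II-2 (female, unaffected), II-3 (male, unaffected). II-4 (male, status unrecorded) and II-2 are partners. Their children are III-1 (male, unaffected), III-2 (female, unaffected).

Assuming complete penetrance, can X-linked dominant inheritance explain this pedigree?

Under X-linked dominant, II-1 (unaffected, female) cannot arise from I-1 (affected) × I-2 (unaffected).

No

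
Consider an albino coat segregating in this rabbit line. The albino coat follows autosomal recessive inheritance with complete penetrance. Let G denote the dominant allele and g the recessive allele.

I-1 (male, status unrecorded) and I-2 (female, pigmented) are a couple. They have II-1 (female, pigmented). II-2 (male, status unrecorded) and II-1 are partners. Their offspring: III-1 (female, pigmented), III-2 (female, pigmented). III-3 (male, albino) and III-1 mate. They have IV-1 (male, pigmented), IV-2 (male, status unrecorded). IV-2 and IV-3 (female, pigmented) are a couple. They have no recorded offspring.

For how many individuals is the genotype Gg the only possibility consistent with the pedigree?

1

Obligate heterozygotes: IV-1 is pigmented so carries G and received g from III-3 (gg), so IV-1 is Gg.
Every other individual is either homozygous by phenotype or has at least one consistent homozygous assignment, so the count is 1.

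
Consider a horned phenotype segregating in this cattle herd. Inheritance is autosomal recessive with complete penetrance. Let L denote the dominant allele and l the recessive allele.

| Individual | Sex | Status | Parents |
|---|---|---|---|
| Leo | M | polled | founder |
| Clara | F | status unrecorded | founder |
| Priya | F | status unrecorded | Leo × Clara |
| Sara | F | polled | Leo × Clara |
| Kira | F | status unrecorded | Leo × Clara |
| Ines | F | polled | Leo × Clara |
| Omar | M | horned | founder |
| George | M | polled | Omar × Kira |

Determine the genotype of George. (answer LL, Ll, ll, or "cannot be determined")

Ll

From phenotype alone, George is LL or Ll.
George is polled so carries L and received l from Omar (ll), so George is Ll.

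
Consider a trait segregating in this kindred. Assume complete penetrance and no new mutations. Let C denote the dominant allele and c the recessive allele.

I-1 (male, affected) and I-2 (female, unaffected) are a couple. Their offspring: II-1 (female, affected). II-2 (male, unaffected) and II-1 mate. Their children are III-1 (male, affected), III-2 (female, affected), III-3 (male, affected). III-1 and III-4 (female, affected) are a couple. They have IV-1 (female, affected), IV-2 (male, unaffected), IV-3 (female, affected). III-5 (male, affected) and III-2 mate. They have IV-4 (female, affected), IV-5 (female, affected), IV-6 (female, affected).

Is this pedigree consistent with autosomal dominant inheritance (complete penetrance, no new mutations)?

Yes

A consistent assignment under autosomal dominant exists: I-1 CC, I-2 cc, II-1 Cc, II-2 cc, III-1 Cc, III-2 Cc, III-3 Cc, III-4 Cc, III-5 CC, IV-1 CC, IV-2 cc, IV-3 CC, IV-4 CC, IV-5 CC, IV-6 CC.
In this assignment every recorded phenotype matches its genotype and every non-founder's genotype is obtainable from its parents' genotypes, so the pedigree is consistent.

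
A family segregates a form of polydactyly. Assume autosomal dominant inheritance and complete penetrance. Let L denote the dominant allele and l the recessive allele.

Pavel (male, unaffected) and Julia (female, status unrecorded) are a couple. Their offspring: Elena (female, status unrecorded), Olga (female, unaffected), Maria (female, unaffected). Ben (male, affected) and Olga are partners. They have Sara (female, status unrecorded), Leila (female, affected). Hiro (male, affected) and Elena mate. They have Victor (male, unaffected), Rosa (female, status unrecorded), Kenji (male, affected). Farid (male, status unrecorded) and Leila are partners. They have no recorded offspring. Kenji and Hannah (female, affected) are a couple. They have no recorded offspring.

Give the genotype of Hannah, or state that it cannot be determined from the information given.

cannot be determined

Hannah's phenotype allows LL or Ll, and no parent or child forces a single allele at both positions; consistent genotype assignments exist with Hannah as LL or Ll.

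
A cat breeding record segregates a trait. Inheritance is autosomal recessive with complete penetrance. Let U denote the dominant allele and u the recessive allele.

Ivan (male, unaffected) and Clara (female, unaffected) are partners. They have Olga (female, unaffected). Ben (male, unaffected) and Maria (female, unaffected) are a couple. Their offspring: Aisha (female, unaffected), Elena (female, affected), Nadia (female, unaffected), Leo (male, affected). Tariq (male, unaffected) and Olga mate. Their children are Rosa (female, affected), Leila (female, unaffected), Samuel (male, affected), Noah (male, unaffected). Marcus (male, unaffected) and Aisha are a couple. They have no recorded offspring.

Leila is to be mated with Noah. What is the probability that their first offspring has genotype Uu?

4/9

Tariq is unaffected so carries U and passed u to Rosa (uu), so Tariq is Uu.
Olga is unaffected so carries U and passed u to Rosa (uu), so Olga is Uu.
Leila is an unaffected offspring of Tariq (Uu) × Olga (Uu), whose cross gives 1/4 UU : 1/2 Uu : 1/4 uu; conditioning on being unaffected, Leila is UU with probability 1/3, Uu with probability 2/3.
Noah is an unaffected offspring of Tariq (Uu) × Olga (Uu), whose cross gives 1/4 UU : 1/2 Uu : 1/4 uu; conditioning on being unaffected, Noah is UU with probability 1/3, Uu with probability 2/3.
Summing over parental genotype combinations, P(offspring has genotype Uu) = 2/9·1/2 + 2/9·1/2 + 4/9·1/2 = 4/9.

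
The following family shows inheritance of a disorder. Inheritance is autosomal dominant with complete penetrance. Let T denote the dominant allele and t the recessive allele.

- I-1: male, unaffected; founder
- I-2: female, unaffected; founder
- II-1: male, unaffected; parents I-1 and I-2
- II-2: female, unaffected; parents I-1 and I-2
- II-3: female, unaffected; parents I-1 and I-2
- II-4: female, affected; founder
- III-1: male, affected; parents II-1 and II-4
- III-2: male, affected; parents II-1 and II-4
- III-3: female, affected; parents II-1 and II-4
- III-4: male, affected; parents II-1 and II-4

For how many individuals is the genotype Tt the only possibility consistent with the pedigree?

4

Obligate heterozygotes: III-1 is affected so carries T and received t from II-1 (tt), so III-1 is Tt; III-2 is affected so carries T and received t from II-1 (tt), so III-2 is Tt; III-3 is affected so carries T and received t from II-1 (tt), so III-3 is Tt; III-4 is affected so carries T and received t from II-1 (tt), so III-4 is Tt.
Every other individual is either homozygous by phenotype or has at least one consistent homozygous assignment, so the count is 4.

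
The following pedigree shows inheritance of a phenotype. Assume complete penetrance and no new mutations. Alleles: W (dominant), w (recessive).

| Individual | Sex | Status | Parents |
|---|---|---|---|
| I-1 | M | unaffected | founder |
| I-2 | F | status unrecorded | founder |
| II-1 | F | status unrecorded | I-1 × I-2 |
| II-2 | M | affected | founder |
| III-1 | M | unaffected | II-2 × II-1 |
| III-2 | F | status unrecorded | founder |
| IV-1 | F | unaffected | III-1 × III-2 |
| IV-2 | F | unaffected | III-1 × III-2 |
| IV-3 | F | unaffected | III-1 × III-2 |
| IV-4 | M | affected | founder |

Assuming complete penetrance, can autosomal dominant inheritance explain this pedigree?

Yes

A consistent assignment under autosomal dominant exists: I-1 ww, I-2 WW, II-1 Ww, II-2 Ww, III-1 ww, III-2 Ww, IV-1 ww, IV-2 ww, IV-3 ww, IV-4 WW.
In this assignment every recorded phenotype matches its genotype and every non-founder's genotype is obtainable from its parents' genotypes, so the pedigree is consistent.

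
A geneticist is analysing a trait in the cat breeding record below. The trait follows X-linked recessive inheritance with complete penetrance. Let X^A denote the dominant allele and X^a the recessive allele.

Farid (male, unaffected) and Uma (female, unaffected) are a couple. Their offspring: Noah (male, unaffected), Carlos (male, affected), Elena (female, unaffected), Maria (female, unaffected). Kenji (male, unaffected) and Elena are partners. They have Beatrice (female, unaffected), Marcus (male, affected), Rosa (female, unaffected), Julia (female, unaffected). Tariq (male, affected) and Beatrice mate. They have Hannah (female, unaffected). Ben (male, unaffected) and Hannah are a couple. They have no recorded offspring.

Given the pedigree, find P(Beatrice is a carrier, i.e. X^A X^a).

1/3

Kenji is unaffected, so Kenji is X^A Y.
Elena is unaffected so carries A and passed a to Marcus (X^a Y), so Elena is X^A X^a.
Their cross gives offspring ratios 1/2 X^A X^A : 1/2 X^A X^a. Conditioning on Beatrice being unaffected, P(X^A X^a) = 1/2 / 1 = 1/2 before taking Beatrice's own offspring into account.
Tariq is affected, so Tariq is X^a Y.
Now use Beatrice's offspring. Probability of each recorded status — unaffected daughter Hannah: 1/2 if Beatrice is X^A X^a, 1 if X^A X^A.
Bayes: P(X^A X^a) = 1/2·1/2 / (1/2·1/2 + 1/2·1) = 1/3.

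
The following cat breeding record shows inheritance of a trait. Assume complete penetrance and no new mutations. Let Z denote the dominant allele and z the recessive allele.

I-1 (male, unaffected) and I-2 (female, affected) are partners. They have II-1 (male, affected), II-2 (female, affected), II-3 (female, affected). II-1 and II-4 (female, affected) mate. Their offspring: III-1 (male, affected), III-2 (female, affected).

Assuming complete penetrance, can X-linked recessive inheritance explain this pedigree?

Under X-linked recessive, II-2 (affected, female) cannot arise from I-1 (unaffected) × I-2 (affected).

No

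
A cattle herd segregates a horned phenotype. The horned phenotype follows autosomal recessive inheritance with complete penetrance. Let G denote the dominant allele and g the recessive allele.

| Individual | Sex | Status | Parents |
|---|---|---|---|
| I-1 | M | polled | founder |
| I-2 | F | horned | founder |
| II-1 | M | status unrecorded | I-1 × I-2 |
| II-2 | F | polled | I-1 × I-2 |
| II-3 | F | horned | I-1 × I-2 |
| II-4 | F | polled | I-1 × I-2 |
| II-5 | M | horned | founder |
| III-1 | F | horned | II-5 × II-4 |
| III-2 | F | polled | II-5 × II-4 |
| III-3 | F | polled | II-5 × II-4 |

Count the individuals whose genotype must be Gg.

Obligate heterozygotes: I-1 is polled so carries G and passed g to II-3 (gg), so I-1 is Gg; II-2 is polled so carries G and received g from I-2 (gg), so II-2 is Gg; II-4 is polled so carries G and received g from I-2 (gg), so II-4 is Gg; III-2 is polled so carries G and received g from II-5 (gg), so III-2 is Gg; III-3 is polled so carries G and received g from II-5 (gg), so III-3 is Gg.
Every other individual is either homozygous by phenotype or has at least one consistent homozygous assignment, so the count is 5.

5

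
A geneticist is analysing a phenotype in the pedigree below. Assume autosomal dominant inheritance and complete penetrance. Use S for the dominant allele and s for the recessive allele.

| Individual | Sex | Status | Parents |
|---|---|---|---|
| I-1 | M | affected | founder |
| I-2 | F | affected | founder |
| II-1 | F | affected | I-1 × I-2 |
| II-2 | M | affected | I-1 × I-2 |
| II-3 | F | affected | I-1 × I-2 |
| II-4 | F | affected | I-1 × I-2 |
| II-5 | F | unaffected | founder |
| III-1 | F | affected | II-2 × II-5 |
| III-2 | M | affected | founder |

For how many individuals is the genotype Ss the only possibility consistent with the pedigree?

1

Obligate heterozygotes: III-1 is affected so carries S and received s from II-5 (ss), so III-1 is Ss.
Every other individual is either homozygous by phenotype or has at least one consistent homozygous assignment, so the count is 1.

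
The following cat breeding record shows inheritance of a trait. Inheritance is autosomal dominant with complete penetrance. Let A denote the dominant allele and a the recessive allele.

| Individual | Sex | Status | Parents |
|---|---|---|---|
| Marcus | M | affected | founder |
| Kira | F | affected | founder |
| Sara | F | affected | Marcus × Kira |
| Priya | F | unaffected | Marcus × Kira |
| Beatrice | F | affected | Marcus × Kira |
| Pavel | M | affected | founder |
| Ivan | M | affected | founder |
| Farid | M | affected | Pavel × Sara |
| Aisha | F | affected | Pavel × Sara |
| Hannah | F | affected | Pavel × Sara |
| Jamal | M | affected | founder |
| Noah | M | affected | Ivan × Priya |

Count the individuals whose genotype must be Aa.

Obligate heterozygotes: Marcus is affected so carries A and passed a to Priya (aa), so Marcus is Aa; Kira is affected so carries A and passed a to Priya (aa), so Kira is Aa; Noah is affected so carries A and received a from Priya (aa), so Noah is Aa.
Every other individual is either homozygous by phenotype or has at least one consistent homozygous assignment, so the count is 3.

3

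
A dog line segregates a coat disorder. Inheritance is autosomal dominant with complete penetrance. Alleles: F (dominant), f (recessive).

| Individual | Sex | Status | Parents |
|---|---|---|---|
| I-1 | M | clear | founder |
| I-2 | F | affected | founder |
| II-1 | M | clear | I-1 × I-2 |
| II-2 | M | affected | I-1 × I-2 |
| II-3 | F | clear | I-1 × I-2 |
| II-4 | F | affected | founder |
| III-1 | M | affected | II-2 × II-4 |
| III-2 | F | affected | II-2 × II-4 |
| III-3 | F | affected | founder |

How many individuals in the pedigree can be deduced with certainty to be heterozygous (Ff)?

Obligate heterozygotes: I-2 is affected so carries F and passed f to II-1 (ff), so I-2 is Ff; II-2 is affected so carries F and received f from I-1 (ff), so II-2 is Ff.
Every other individual is either homozygous by phenotype or has at least one consistent homozygous assignment, so the count is 2.

2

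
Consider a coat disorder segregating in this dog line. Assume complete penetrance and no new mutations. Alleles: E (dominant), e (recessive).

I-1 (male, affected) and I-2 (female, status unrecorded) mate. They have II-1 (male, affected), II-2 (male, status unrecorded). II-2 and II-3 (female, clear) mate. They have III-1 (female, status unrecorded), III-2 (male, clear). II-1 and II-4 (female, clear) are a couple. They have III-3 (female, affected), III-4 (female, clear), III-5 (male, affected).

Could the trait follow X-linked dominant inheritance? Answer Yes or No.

No

Under X-linked dominant, III-4 (clear, female) cannot arise from II-1 (affected) × II-4 (clear).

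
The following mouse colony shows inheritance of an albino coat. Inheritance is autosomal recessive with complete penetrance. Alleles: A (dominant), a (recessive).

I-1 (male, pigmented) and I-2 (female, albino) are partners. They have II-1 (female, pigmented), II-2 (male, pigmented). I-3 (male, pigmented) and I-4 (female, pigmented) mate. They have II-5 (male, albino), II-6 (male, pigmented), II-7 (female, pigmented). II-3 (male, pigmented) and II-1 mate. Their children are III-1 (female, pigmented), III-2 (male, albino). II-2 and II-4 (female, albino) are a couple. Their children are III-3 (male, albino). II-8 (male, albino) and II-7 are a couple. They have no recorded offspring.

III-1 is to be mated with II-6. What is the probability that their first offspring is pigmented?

8/9

II-3 is pigmented so carries A and passed a to III-2 (aa), so II-3 is Aa.
II-1 is pigmented so carries A and received a from I-2 (aa), so II-1 is Aa.
III-1 is a pigmented offspring of II-3 (Aa) × II-1 (Aa), whose cross gives 1/4 AA : 1/2 Aa : 1/4 aa; conditioning on being pigmented, III-1 is AA with probability 1/3, Aa with probability 2/3.
I-3 is pigmented so carries A and passed a to II-5 (aa), so I-3 is Aa.
I-4 is pigmented so carries A and passed a to II-5 (aa), so I-4 is Aa.
II-6 is a pigmented offspring of I-3 (Aa) × I-4 (Aa), whose cross gives 1/4 AA : 1/2 Aa : 1/4 aa; conditioning on being pigmented, II-6 is AA with probability 1/3, Aa with probability 2/3.
Summing over parental genotype combinations, P(offspring is pigmented) = 1/9·1 + 2/9·1 + 2/9·1 + 4/9·3/4 = 8/9.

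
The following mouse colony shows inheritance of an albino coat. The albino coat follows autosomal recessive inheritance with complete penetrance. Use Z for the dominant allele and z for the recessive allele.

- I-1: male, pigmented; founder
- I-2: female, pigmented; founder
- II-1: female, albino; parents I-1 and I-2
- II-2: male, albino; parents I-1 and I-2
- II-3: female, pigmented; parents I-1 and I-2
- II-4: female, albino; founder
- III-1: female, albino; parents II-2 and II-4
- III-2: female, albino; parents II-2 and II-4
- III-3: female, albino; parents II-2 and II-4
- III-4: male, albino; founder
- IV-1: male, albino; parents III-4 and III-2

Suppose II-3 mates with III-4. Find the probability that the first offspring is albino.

I-1 is pigmented so carries Z and passed z to II-1 (zz), so I-1 is Zz.
I-2 is pigmented so carries Z and passed z to II-1 (zz), so I-2 is Zz.
II-3 is a pigmented offspring of I-1 (Zz) × I-2 (Zz), whose cross gives 1/4 ZZ : 1/2 Zz : 1/4 zz; conditioning on being pigmented, II-3 is ZZ with probability 1/3, Zz with probability 2/3.
III-4 is albino, so III-4 is zz.
Summing over parental genotype combinations, P(offspring is albino) = 2/3·1/2 = 1/3.

1/3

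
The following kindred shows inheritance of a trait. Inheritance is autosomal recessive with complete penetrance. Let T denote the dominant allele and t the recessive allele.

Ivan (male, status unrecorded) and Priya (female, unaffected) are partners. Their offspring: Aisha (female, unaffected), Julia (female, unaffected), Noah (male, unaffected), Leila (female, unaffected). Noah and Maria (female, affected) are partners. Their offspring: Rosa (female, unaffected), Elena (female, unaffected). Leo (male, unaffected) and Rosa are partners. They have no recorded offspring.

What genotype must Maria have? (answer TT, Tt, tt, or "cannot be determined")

tt

Maria is affected, so Maria is tt.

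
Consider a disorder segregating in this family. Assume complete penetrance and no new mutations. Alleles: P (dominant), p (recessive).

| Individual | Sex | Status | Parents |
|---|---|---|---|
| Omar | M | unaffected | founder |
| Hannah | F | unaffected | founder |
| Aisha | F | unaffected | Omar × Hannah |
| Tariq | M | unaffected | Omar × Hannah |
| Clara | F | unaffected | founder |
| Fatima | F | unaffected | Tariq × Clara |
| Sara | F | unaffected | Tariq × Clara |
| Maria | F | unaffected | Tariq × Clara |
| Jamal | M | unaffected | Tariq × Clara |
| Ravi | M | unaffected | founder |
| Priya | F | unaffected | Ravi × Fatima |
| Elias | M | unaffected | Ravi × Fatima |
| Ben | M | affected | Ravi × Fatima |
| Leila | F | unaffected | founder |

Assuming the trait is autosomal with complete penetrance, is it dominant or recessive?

recessive

Ravi and Fatima are both unaffected yet have an affected child Ben. Under dominance, an affected child requires at least one affected parent, so the trait cannot be dominant.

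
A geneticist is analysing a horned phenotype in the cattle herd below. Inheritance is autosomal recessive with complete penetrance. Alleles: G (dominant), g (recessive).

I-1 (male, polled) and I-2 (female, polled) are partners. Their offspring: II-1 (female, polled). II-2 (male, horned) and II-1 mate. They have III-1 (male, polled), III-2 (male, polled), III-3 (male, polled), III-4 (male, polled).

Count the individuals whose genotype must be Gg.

4

Obligate heterozygotes: III-1 is polled so carries G and received g from II-2 (gg), so III-1 is Gg; III-2 is polled so carries G and received g from II-2 (gg), so III-2 is Gg; III-3 is polled so carries G and received g from II-2 (gg), so III-3 is Gg; III-4 is polled so carries G and received g from II-2 (gg), so III-4 is Gg.
Every other individual is either homozygous by phenotype or has at least one consistent homozygous assignment, so the count is 4.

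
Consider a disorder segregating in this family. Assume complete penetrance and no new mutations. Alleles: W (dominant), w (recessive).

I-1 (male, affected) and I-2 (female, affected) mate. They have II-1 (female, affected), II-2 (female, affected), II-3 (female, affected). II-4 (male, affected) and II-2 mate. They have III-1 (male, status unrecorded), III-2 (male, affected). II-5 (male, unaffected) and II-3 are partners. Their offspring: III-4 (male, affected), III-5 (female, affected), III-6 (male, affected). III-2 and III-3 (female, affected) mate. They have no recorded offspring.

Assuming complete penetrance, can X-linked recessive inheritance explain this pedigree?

No

Under X-linked recessive, III-5 (affected, female) cannot arise from II-5 (unaffected) × II-3 (affected).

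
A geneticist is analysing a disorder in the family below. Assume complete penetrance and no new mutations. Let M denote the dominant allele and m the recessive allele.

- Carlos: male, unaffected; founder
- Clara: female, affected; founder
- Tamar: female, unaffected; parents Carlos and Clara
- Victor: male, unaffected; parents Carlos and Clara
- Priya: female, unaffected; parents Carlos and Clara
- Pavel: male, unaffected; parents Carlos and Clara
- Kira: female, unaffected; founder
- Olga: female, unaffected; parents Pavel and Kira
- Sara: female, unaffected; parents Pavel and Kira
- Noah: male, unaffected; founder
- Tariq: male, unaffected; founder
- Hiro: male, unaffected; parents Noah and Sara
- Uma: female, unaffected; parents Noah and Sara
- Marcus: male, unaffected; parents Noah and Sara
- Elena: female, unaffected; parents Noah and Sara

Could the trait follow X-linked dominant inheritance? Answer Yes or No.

Yes

A consistent assignment under X-linked dominant exists: Carlos X^m Y, Clara X^M X^m, Tamar X^m X^m, Victor X^m Y, Priya X^m X^m, Pavel X^m Y, Kira X^m X^m, Olga X^m X^m, Sara X^m X^m, Noah X^m Y, Tariq X^m Y, Hiro X^m Y, Uma X^m X^m, Marcus X^m Y, Elena X^m X^m.
In this assignment every recorded phenotype matches its genotype and every non-founder's genotype is obtainable from its parents' genotypes, so the pedigree is consistent.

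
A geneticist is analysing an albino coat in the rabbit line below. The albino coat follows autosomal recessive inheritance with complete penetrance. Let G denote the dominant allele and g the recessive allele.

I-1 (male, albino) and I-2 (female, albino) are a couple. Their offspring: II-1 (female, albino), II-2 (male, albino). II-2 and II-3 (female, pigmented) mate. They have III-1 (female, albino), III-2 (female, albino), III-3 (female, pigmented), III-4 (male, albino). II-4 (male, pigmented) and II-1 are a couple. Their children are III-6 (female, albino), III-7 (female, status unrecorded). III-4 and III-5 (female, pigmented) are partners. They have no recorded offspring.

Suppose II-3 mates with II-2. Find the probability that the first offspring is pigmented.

II-3 is pigmented so carries G and passed g to III-1 (gg), so II-3 is Gg.
II-2 is albino, so II-2 is gg.
The cross gives 1/2 Gg : 1/2 gg, so P(offspring is pigmented) = 1/2.

1/2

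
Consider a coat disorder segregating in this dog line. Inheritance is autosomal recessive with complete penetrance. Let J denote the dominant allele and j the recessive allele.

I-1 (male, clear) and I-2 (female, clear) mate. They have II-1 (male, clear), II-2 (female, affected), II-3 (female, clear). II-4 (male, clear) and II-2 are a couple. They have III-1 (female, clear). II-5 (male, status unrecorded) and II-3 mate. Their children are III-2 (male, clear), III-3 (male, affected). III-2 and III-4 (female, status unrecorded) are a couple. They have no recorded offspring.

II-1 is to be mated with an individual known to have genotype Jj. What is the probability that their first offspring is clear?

I-1 is clear so carries J and passed j to II-2 (jj), so I-1 is Jj.
I-2 is clear so carries J and passed j to II-2 (jj), so I-2 is Jj.
II-1 is a clear offspring of I-1 (Jj) × I-2 (Jj), whose cross gives 1/4 JJ : 1/2 Jj : 1/4 jj; conditioning on being clear, II-1 is JJ with probability 1/3, Jj with probability 2/3.
Summing over parental genotype combinations, P(offspring is clear) = 1/3·1 + 2/3·3/4 = 5/6.

5/6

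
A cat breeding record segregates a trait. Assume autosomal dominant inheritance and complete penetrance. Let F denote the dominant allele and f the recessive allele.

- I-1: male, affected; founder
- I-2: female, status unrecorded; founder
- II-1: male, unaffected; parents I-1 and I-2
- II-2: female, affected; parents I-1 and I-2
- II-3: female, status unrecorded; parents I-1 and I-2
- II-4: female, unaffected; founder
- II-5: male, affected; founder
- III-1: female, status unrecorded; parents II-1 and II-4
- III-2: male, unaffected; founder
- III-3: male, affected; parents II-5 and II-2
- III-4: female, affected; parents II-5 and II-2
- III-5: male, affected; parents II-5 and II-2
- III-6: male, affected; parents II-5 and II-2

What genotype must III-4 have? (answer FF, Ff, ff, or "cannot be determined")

cannot be determined

III-4's phenotype allows FF or Ff, and no parent or child forces a single allele at both positions; consistent genotype assignments exist with III-4 as FF or Ff.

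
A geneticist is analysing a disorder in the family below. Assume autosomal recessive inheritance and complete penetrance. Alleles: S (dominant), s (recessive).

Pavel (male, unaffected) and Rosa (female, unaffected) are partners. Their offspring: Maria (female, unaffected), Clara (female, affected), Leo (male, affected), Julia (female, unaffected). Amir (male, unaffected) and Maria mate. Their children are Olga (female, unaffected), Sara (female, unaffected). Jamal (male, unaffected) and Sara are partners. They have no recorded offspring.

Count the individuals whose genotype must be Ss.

2

Obligate heterozygotes: Pavel is unaffected so carries S and passed s to Clara (ss), so Pavel is Ss; Rosa is unaffected so carries S and passed s to Clara (ss), so Rosa is Ss.
Every other individual is either homozygous by phenotype or has at least one consistent homozygous assignment, so the count is 2.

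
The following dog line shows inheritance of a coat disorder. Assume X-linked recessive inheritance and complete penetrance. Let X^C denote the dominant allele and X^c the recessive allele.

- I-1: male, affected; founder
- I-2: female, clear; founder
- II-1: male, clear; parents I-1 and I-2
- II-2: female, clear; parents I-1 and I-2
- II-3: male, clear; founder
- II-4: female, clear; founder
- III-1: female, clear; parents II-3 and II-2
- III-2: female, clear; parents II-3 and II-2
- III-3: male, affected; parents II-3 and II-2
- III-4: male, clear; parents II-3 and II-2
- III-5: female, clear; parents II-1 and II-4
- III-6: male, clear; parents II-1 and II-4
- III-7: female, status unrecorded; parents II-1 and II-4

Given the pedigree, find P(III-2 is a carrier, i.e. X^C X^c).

1/2

II-3 is clear, so II-3 is X^C Y.
II-2 is clear so carries C and received c from I-1 (X^c Y), so II-2 is X^C X^c.
Their cross gives offspring ratios 1/2 X^C X^C : 1/2 X^C X^c. Conditioning on III-2 being clear, P(X^C X^c) = 1/2 / 1 = 1/2.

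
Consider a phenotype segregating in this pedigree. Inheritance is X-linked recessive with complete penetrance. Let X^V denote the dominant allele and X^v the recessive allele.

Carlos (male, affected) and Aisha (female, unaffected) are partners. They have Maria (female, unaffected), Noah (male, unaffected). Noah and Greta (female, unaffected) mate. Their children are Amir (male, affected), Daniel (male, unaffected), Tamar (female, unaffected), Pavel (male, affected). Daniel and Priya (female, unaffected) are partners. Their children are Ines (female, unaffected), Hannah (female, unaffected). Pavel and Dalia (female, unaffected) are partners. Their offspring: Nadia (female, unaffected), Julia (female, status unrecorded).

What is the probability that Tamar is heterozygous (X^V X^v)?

Noah is unaffected, so Noah is X^V Y.
Greta is unaffected so carries V and passed v to Amir (X^v Y), so Greta is X^V X^v.
Their cross gives offspring ratios 1/2 X^V X^V : 1/2 X^V X^v. Conditioning on Tamar being unaffected, P(X^V X^v) = 1/2 / 1 = 1/2.

1/2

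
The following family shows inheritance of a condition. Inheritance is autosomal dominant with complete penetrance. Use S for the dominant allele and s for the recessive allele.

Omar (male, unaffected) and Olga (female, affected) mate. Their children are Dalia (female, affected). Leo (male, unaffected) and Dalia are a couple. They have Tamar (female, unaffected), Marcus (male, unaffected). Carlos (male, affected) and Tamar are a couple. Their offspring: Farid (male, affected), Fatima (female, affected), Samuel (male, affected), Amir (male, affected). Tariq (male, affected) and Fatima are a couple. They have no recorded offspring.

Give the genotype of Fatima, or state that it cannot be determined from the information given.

Ss

From phenotype alone, Fatima is SS or Ss.
Fatima is affected so carries S and received s from Tamar (ss), so Fatima is Ss.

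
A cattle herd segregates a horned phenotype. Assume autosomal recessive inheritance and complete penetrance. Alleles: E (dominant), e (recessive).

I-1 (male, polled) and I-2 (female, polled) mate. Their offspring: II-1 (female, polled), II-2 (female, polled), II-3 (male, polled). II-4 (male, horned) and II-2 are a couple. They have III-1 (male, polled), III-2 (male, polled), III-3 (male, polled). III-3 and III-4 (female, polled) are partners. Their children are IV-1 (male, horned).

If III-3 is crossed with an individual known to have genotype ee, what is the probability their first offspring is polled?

III-3 is polled so carries E and received e from II-4 (ee), so III-3 is Ee.
The cross gives 1/2 Ee : 1/2 ee, so P(offspring is polled) = 1/2.

1/2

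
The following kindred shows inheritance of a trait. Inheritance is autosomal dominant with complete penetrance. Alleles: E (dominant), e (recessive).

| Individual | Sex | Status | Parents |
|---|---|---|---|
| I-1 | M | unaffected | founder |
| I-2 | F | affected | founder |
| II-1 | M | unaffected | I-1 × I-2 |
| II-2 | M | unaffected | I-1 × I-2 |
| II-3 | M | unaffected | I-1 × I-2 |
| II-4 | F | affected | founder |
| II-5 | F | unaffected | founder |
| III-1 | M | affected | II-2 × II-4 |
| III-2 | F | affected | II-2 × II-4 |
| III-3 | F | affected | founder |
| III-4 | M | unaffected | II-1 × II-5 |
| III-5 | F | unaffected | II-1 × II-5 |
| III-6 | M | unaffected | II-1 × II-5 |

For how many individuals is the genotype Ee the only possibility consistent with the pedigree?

3

Obligate heterozygotes: I-2 is affected so carries E and passed e to II-1 (ee), so I-2 is Ee; III-1 is affected so carries E and received e from II-2 (ee), so III-1 is Ee; III-2 is affected so carries E and received e from II-2 (ee), so III-2 is Ee.
Every other individual is either homozygous by phenotype or has at least one consistent homozygous assignment, so the count is 3.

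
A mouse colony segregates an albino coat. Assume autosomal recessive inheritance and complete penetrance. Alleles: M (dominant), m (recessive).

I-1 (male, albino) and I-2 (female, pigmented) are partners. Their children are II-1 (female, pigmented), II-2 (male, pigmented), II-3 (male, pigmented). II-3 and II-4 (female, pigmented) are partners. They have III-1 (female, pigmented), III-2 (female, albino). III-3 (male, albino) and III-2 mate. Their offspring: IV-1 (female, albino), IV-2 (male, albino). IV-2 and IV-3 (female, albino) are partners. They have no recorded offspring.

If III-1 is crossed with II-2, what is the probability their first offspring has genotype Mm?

II-3 is pigmented so carries M and received m from I-1 (mm), so II-3 is Mm.
II-4 is pigmented so carries M and passed m to III-2 (mm), so II-4 is Mm.
III-1 is a pigmented offspring of II-3 (Mm) × II-4 (Mm), whose cross gives 1/4 MM : 1/2 Mm : 1/4 mm; conditioning on being pigmented, III-1 is MM with probability 1/3, Mm with probability 2/3.
II-2 is pigmented so carries M and received m from I-1 (mm), so II-2 is Mm.
Summing over parental genotype combinations, P(offspring has genotype Mm) = 1/3·1/2 + 2/3·1/2 = 1/2.

1/2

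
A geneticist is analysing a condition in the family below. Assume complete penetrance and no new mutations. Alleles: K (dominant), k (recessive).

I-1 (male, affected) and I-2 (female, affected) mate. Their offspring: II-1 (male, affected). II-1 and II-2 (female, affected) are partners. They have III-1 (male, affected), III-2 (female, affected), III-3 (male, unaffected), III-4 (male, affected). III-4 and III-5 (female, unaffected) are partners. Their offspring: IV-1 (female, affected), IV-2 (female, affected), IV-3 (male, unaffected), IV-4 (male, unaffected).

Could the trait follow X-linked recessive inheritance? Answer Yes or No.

No

Under X-linked recessive, III-3 (unaffected, male) cannot arise from II-1 (affected) × II-2 (affected).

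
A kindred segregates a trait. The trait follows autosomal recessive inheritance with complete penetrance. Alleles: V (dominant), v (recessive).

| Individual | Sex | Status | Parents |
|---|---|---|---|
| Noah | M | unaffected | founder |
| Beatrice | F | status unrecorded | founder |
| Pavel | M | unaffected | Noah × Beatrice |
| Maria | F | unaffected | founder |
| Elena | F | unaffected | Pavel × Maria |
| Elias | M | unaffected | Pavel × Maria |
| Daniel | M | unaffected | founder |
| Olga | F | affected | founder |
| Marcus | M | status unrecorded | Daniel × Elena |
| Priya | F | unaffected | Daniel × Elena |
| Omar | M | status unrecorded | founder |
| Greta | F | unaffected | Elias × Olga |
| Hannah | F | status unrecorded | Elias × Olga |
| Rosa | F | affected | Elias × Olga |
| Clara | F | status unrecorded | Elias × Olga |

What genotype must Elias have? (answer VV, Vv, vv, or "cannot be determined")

From phenotype alone, Elias is VV or Vv.
Elias is unaffected so carries V and passed v to Rosa (vv), so Elias is Vv.

Vv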